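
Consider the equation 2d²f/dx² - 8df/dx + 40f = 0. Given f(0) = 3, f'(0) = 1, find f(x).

Divide through by 2: f'' - 4f' + 20f = 0.
Characteristic equation r² - 4r + 20 = 0 has discriminant (-4)² - 4·(20) = -64 < 0, so r = 2 ± 4i.
Hence f_h = C1*cos(4*x)*exp(2*x) + C2*exp(2*x)*sin(4*x).
Apply the initial conditions: f(0) = C1 = 3 and f'(0) = 2*C1 + 4*C2 = 1. Solving gives C1 = 3, C2 = -5/4.

f = 3*cos(4*x)*exp(2*x) - 5*exp(2*x)*sin(4*x)/4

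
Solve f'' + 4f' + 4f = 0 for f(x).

Characteristic equation r² + 4r + 4 = 0 has discriminant (4)² - 4·(4) = 0, so r = -2 is a repeated root.
Hence f_h = (C1 + C2*x)*exp(-2*x).

f = C1*exp(-2*x) + C2*x*exp(-2*x)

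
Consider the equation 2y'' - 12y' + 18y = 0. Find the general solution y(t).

y = C1*exp(3*t) + C2*t*exp(3*t)

Divide through by 2: y'' - 6y' + 9y = 0.
Characteristic equation r² - 6r + 9 = 0 has discriminant (-6)² - 4·(9) = 0, so r = 3 is a repeated root.
Hence y_h = (C1 + C2*t)*exp(3*t).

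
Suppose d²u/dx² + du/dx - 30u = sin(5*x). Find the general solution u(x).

u = -11*sin(5*x)/610 - cos(5*x)/610 + C1*exp(-6*x) + C2*exp(5*x)

Characteristic equation r² + r - 30 = 0 factors as (r + 6)(r - 5) = 0, so r = -6, 5.
Hence u_h = C1*exp(-6*x) + C2*exp(5*x).
Try u_p = A*cos(5*x) + B*sin(5*x). Substituting and equating the coefficients of cos(5x) and sin(5x) gives A = -1/610, B = -11/610, so u_p = -11*sin(5*x)/610 - cos(5*x)/610.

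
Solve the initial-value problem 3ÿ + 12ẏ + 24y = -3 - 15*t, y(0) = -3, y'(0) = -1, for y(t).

y = 3/16 - 5*t/8 - 51*cos(2*t)*exp(-2*t)/16 - 27*exp(-2*t)*sin(2*t)/8

Divide through by 3: y'' + 4y' + 8y = -1 - 5*t.
Characteristic equation r² + 4r + 8 = 0 has discriminant (4)² - 4·(8) = -16 < 0, so r = -2 ± 2i.
Hence y_h = C1*cos(2*t)*exp(-2*t) + C2*exp(-2*t)*sin(2*t).
For the particular solution try y_p = A0 + A1*t. Substituting and matching coefficients of each power of t gives A0 = 3/16, A1 = -5/8, so y_p = 3/16 - 5*t/8.
General solution: y = 3/16 - 5*t/8 + C1*cos(2*t)*exp(-2*t) + C2*exp(-2*t)*sin(2*t).
Apply the initial conditions: y(0) = 3/16 + C1 = -3 and y'(0) = -5/8 - 2*C1 + 2*C2 = -1. Solving gives C1 = -51/16, C2 = -27/8.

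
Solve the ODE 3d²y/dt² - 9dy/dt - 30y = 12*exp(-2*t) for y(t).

Divide through by 3: y'' - 3y' - 10y = 4*exp(-2*t).
Characteristic equation r² - 3r - 10 = 0 factors as (r + 2)(r - 5) = 0, so r = -2, 5.
Hence y_h = C1*exp(-2*t) + C2*exp(5*t).
Since exp(-2*t) solves the homogeneous equation (r = -2 is a root of multiplicity 1), multiply the trial by t. Try y_p = A*t*exp(-2*t). Substituting into the equation and dividing by exp(-2*t) gives A = -4/7, so y_p = -4*t*exp(-2*t)/7.

y = C1*exp(-2*t) + C2*exp(5*t) - 4*t*exp(-2*t)/7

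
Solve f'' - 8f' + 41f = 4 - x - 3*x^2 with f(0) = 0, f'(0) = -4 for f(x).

f = 6258/68921 - 89*x/1681 - 3*x**2/41 - 247003*exp(4*x)*sin(5*x)/344605 - 6258*cos(5*x)*exp(4*x)/68921

Characteristic equation r² - 8r + 41 = 0 has discriminant (-8)² - 4·(41) = -100 < 0, so r = 4 ± 5i.
Hence f_h = C1*cos(5*x)*exp(4*x) + C2*exp(4*x)*sin(5*x).
For the particular solution try f_p = A0 + A1*x + A2*x^2. Substituting and matching coefficients of each power of x gives A0 = 6258/68921, A1 = -89/1681, A2 = -3/41, so f_p = 6258/68921 - 89*x/1681 - 3*x^2/41.
General solution: f = 6258/68921 - 89*x/1681 - 3*x^2/41 + C1*cos(5*x)*exp(4*x) + C2*exp(4*x)*sin(5*x).
Apply the initial conditions: f(0) = 6258/68921 + C1 = 0 and f'(0) = -89/1681 + 4*C1 + 5*C2 = -4. Solving gives C1 = -6258/68921, C2 = -247003/344605.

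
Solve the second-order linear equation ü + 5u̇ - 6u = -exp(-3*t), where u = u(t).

u = exp(-3*t)/12 + C1*exp(-6*t) + C2*exp(t)

Characteristic equation r² + 5r - 6 = 0 factors as (r + 6)(r - 1) = 0, so r = -6, 1.
Hence u_h = C1*exp(-6*t) + C2*exp(t).
Try u_p = A*exp(-3*t). Substituting into the equation and dividing by exp(-3*t) gives A = 1/12, so u_p = exp(-3*t)/12.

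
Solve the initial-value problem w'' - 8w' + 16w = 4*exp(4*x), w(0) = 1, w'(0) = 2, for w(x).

w = -2*x*exp(4*x) + 2*x**2*exp(4*x) + exp(4*x)

Characteristic equation r² - 8r + 16 = 0 has discriminant (-8)² - 4·(16) = 0, so r = 4 is a repeated root.
Hence w_h = (C1 + C2*x)*exp(4*x).
Since exp(4*x) solves the homogeneous equation (r = 4 is a root of multiplicity 2), multiply the trial by x^2. Try w_p = A*x^2*exp(4*x). Substituting into the equation and dividing by exp(4*x) gives A = 2, so w_p = 2*x^2*exp(4*x).
General solution: w = C1*exp(4*x) + 2*x^2*exp(4*x) + C2*x*exp(4*x).
Apply the initial conditions: w(0) = C1 = 1 and w'(0) = C2 + 4*C1 = 2. Solving gives C1 = 1, C2 = -2.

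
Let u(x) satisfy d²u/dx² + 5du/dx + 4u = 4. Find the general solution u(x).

u = 1 + C1*exp(-4*x) + C2*exp(-x)

Characteristic equation r² + 5r + 4 = 0 factors as (r + 4)(r + 1) = 0, so r = -4, -1.
Hence u_h = C1*exp(-4*x) + C2*exp(-x).
For the particular solution try u_p = A0. Substituting and matching coefficients of each power of x gives A0 = 1, so u_p = 1.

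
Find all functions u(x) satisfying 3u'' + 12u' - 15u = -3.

u = 1/5 + C1*exp(-5*x) + C2*exp(x)

Divide through by 3: u'' + 4u' - 5u = -1.
Characteristic equation r² + 4r - 5 = 0 factors as (r + 5)(r - 1) = 0, so r = -5, 1.
Hence u_h = C1*exp(-5*x) + C2*exp(x).
For the particular solution try u_p = A0. Substituting and matching coefficients of each power of x gives A0 = 1/5, so u_p = 1/5.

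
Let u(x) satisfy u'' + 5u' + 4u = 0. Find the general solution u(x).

Characteristic equation r² + 5r + 4 = 0 factors as (r + 1)(r + 4) = 0, so r = -1, -4.
Hence u_h = C1*exp(-x) + C2*exp(-4*x).

u = C1*exp(-x) + C2*exp(-4*x)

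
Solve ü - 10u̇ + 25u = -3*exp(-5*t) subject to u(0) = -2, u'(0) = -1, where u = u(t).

Characteristic equation r² - 10r + 25 = 0 has discriminant (-10)² - 4·(25) = 0, so r = 5 is a repeated root.
Hence u_h = (C1 + C2*t)*exp(5*t).
Try u_p = A*exp(-5*t). Substituting into the equation and dividing by exp(-5*t) gives A = -3/100, so u_p = -3*exp(-5*t)/100.
General solution: u = -3*exp(-5*t)/100 + C1*exp(5*t) + C2*t*exp(5*t).
Apply the initial conditions: u(0) = -3/100 + C1 = -2 and u'(0) = 3/20 + C2 + 5*C1 = -1. Solving gives C1 = -197/100, C2 = 87/10.

u = -197*exp(5*t)/100 - 3*exp(-5*t)/100 + 87*t*exp(5*t)/10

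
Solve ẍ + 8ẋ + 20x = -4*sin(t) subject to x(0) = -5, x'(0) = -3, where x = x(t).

x = -76*sin(t)/425 + 32*cos(t)/425 - 9827*exp(-4*t)*sin(2*t)/850 - 2157*cos(2*t)*exp(-4*t)/425

Characteristic equation r² + 8r + 20 = 0 has discriminant (8)² - 4·(20) = -16 < 0, so r = -4 ± 2i.
Hence x_h = C1*cos(2*t)*exp(-4*t) + C2*exp(-4*t)*sin(2*t).
Try x_p = A*cos(t) + B*sin(t). Substituting and equating the coefficients of cos(t) and sin(t) gives A = 32/425, B = -76/425, so x_p = -76*sin(t)/425 + 32*cos(t)/425.
General solution: x = -76*sin(t)/425 + 32*cos(t)/425 + C1*cos(2*t)*exp(-4*t) + C2*exp(-4*t)*sin(2*t).
Apply the initial conditions: x(0) = 32/425 + C1 = -5 and x'(0) = -76/425 - 4*C1 + 2*C2 = -3. Solving gives C1 = -2157/425, C2 = -9827/850.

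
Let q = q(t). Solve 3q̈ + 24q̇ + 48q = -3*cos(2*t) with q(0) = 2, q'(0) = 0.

Divide through by 3: q'' + 8q' + 16q = -cos(2*t).
Characteristic equation r² + 8r + 16 = 0 has discriminant (8)² - 4·(16) = 0, so r = -4 is a repeated root.
Hence q_h = (C1 + C2*t)*exp(-4*t).
Try q_p = A*cos(2*t) + B*sin(2*t). Substituting and equating the coefficients of cos(2t) and sin(2t) gives A = -3/100, B = -1/25, so q_p = -3*cos(2*t)/100 - sin(2*t)/25.
General solution: q = -3*cos(2*t)/100 - sin(2*t)/25 + C1*exp(-4*t) + C2*t*exp(-4*t).
Apply the initial conditions: q(0) = -3/100 + C1 = 2 and q'(0) = -2/25 + C2 - 4*C1 = 0. Solving gives C1 = 203/100, C2 = 41/5.

q = -3*cos(2*t)/100 - sin(2*t)/25 + 203*exp(-4*t)/100 + 41*t*exp(-4*t)/5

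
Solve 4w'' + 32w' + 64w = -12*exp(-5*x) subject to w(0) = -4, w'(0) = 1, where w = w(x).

Divide through by 4: w'' + 8w' + 16w = -3*exp(-5*x).
Characteristic equation r² + 8r + 16 = 0 has discriminant (8)² - 4·(16) = 0, so r = -4 is a repeated root.
Hence w_h = (C1 + C2*x)*exp(-4*x).
Try w_p = A*exp(-5*x). Substituting into the equation and dividing by exp(-5*x) gives A = -3, so w_p = -3*exp(-5*x).
General solution: w = -3*exp(-5*x) + C1*exp(-4*x) + C2*x*exp(-4*x).
Apply the initial conditions: w(0) = -3 + C1 = -4 and w'(0) = 15 + C2 - 4*C1 = 1. Solving gives C1 = -1, C2 = -18.

w = -exp(-4*x) - 3*exp(-5*x) - 18*x*exp(-4*x)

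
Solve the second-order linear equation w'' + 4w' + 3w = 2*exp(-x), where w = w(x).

Characteristic equation r² + 4r + 3 = 0 factors as (r + 3)(r + 1) = 0, so r = -3, -1.
Hence w_h = C1*exp(-3*x) + C2*exp(-x).
Since exp(-x) solves the homogeneous equation (r = -1 is a root of multiplicity 1), multiply the trial by x. Try w_p = A*x*exp(-x). Substituting into the equation and dividing by exp(-x) gives A = 1, so w_p = x*exp(-x).

w = C1*exp(-3*x) + C2*exp(-x) + x*exp(-x)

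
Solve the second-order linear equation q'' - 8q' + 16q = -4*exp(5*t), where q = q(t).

q = -4*exp(5*t) + C1*exp(4*t) + C2*t*exp(4*t)

Characteristic equation r² - 8r + 16 = 0 has discriminant (-8)² - 4·(16) = 0, so r = 4 is a repeated root.
Hence q_h = (C1 + C2*t)*exp(4*t).
Try q_p = A*exp(5*t). Substituting into the equation and dividing by exp(5*t) gives A = -4, so q_p = -4*exp(5*t).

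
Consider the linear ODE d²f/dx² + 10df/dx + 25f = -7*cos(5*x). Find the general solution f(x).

f = -7*sin(5*x)/50 + C1*exp(-5*x) + C2*x*exp(-5*x)

Characteristic equation r² + 10r + 25 = 0 has discriminant (10)² - 4·(25) = 0, so r = -5 is a repeated root.
Hence f_h = (C1 + C2*x)*exp(-5*x).
Try f_p = A*cos(5*x) + B*sin(5*x). Substituting and equating the coefficients of cos(5x) and sin(5x) gives A = 0, B = -7/50, so f_p = -7*sin(5*x)/50.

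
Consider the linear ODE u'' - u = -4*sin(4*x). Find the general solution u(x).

u = 4*sin(4*x)/17 + C1*exp(x) + C2*exp(-x)

Characteristic equation r² - 1 = 0 factors as (r - 1)(r + 1) = 0, so r = 1, -1.
Hence u_h = C1*exp(x) + C2*exp(-x).
Try u_p = A*cos(4*x) + B*sin(4*x). Substituting and equating the coefficients of cos(4x) and sin(4x) gives A = 0, B = 4/17, so u_p = 4*sin(4*x)/17.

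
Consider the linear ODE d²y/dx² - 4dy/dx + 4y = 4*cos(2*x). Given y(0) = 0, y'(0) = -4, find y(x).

y = -sin(2*x)/2 - 3*x*exp(2*x)

Characteristic equation r² - 4r + 4 = 0 has discriminant (-4)² - 4·(4) = 0, so r = 2 is a repeated root.
Hence y_h = (C1 + C2*x)*exp(2*x).
Try y_p = A*cos(2*x) + B*sin(2*x). Substituting and equating the coefficients of cos(2x) and sin(2x) gives A = 0, B = -1/2, so y_p = -sin(2*x)/2.
General solution: y = -sin(2*x)/2 + C1*exp(2*x) + C2*x*exp(2*x).
Apply the initial conditions: y(0) = C1 = 0 and y'(0) = -1 + C2 + 2*C1 = -4. Solving gives C1 = 0, C2 = -3.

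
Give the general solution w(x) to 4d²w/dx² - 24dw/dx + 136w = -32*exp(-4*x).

w = -4*exp(-4*x)/37 + C1*cos(5*x)*exp(3*x) + C2*exp(3*x)*sin(5*x)

Divide through by 4: w'' - 6w' + 34w = -8*exp(-4*x).
Characteristic equation r² - 6r + 34 = 0 has discriminant (-6)² - 4·(34) = -100 < 0, so r = 3 ± 5i.
Hence w_h = C1*cos(5*x)*exp(3*x) + C2*exp(3*x)*sin(5*x).
Try w_p = A*exp(-4*x). Substituting into the equation and dividing by exp(-4*x) gives A = -4/37, so w_p = -4*exp(-4*x)/37.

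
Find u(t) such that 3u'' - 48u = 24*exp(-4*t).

Divide through by 3: u'' - 16u = 8*exp(-4*t).
Characteristic equation r² - 16 = 0 factors as (r + 4)(r - 4) = 0, so r = -4, 4.
Hence u_h = C1*exp(-4*t) + C2*exp(4*t).
Since exp(-4*t) solves the homogeneous equation (r = -4 is a root of multiplicity 1), multiply the trial by t. Try u_p = A*t*exp(-4*t). Substituting into the equation and dividing by exp(-4*t) gives A = -1, so u_p = -t*exp(-4*t).

u = C1*exp(-4*t) + C2*exp(4*t) - t*exp(-4*t)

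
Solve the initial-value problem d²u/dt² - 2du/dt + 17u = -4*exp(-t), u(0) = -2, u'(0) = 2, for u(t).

Characteristic equation r² - 2r + 17 = 0 has discriminant (-2)² - 4·(17) = -64 < 0, so r = 1 ± 4i.
Hence u_h = C1*cos(4*t)*exp(t) + C2*exp(t)*sin(4*t).
Try u_p = A*exp(-t). Substituting into the equation and dividing by exp(-t) gives A = -1/5, so u_p = -exp(-t)/5.
General solution: u = -exp(-t)/5 + C1*cos(4*t)*exp(t) + C2*exp(t)*sin(4*t).
Apply the initial conditions: u(0) = -1/5 + C1 = -2 and u'(0) = 1/5 + C1 + 4*C2 = 2. Solving gives C1 = -9/5, C2 = 9/10.

u = -exp(-t)/5 - 9*cos(4*t)*exp(t)/5 + 9*exp(t)*sin(4*t)/10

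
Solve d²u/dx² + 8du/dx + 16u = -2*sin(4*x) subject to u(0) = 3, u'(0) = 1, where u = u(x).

u = cos(4*x)/16 + 47*exp(-4*x)/16 + 51*x*exp(-4*x)/4

Characteristic equation r² + 8r + 16 = 0 has discriminant (8)² - 4·(16) = 0, so r = -4 is a repeated root.
Hence u_h = (C1 + C2*x)*exp(-4*x).
Try u_p = A*cos(4*x) + B*sin(4*x). Substituting and equating the coefficients of cos(4x) and sin(4x) gives A = 1/16, B = 0, so u_p = cos(4*x)/16.
General solution: u = cos(4*x)/16 + C1*exp(-4*x) + C2*x*exp(-4*x).
Apply the initial conditions: u(0) = 1/16 + C1 = 3 and u'(0) = C2 - 4*C1 = 1. Solving gives C1 = 47/16, C2 = 51/4.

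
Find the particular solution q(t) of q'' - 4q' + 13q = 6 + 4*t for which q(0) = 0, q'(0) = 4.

q = 94/169 + 4*t/13 - 94*cos(3*t)*exp(2*t)/169 + 812*exp(2*t)*sin(3*t)/507

Characteristic equation r² - 4r + 13 = 0 has discriminant (-4)² - 4·(13) = -36 < 0, so r = 2 ± 3i.
Hence q_h = C1*cos(3*t)*exp(2*t) + C2*exp(2*t)*sin(3*t).
For the particular solution try q_p = A0 + A1*t. Substituting and matching coefficients of each power of t gives A0 = 94/169, A1 = 4/13, so q_p = 94/169 + 4*t/13.
General solution: q = 94/169 + 4*t/13 + C1*cos(3*t)*exp(2*t) + C2*exp(2*t)*sin(3*t).
Apply the initial conditions: q(0) = 94/169 + C1 = 0 and q'(0) = 4/13 + 2*C1 + 3*C2 = 4. Solving gives C1 = -94/169, C2 = 812/507.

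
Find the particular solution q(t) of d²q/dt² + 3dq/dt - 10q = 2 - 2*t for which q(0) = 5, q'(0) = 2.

Characteristic equation r² + 3r - 10 = 0 factors as (r + 5)(r - 2) = 0, so r = -5, 2.
Hence q_h = C1*exp(-5*t) + C2*exp(2*t).
For the particular solution try q_p = A0 + A1*t. Substituting and matching coefficients of each power of t gives A0 = -7/50, A1 = 1/5, so q_p = -7/50 + t/5.
General solution: q = -7/50 + t/5 + C1*exp(-5*t) + C2*exp(2*t).
Apply the initial conditions: q(0) = -7/50 + C1 + C2 = 5 and q'(0) = 1/5 - 5*C1 + 2*C2 = 2. Solving gives C1 = 212/175, C2 = 55/14.

q = -7/50 + t/5 + 55*exp(2*t)/14 + 212*exp(-5*t)/175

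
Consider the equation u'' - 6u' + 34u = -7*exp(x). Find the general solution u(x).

Characteristic equation r² - 6r + 34 = 0 has discriminant (-6)² - 4·(34) = -100 < 0, so r = 3 ± 5i.
Hence u_h = C1*cos(5*x)*exp(3*x) + C2*exp(3*x)*sin(5*x).
Try u_p = A*exp(x). Substituting into the equation and dividing by exp(x) gives A = -7/29, so u_p = -7*exp(x)/29.

u = -7*exp(x)/29 + C1*cos(5*x)*exp(3*x) + C2*exp(3*x)*sin(5*x)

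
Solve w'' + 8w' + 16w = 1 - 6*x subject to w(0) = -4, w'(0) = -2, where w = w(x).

w = 1/4 - 17*exp(-4*x)/4 - 3*x/8 - 149*x*exp(-4*x)/8

Characteristic equation r² + 8r + 16 = 0 has discriminant (8)² - 4·(16) = 0, so r = -4 is a repeated root.
Hence w_h = (C1 + C2*x)*exp(-4*x).
For the particular solution try w_p = A0 + A1*x. Substituting and matching coefficients of each power of x gives A0 = 1/4, A1 = -3/8, so w_p = 1/4 - 3*x/8.
General solution: w = 1/4 - 3*x/8 + C1*exp(-4*x) + C2*x*exp(-4*x).
Apply the initial conditions: w(0) = 1/4 + C1 = -4 and w'(0) = -3/8 + C2 - 4*C1 = -2. Solving gives C1 = -17/4, C2 = -149/8.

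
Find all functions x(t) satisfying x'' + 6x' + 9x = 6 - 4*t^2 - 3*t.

Characteristic equation r² + 6r + 9 = 0 has discriminant (6)² - 4·(9) = 0, so r = -3 is a repeated root.
Hence x_h = (C1 + C2*t)*exp(-3*t).
For the particular solution try x_p = A0 + A1*t + A2*t^2. Substituting and matching coefficients of each power of t gives A0 = 16/27, A1 = 7/27, A2 = -4/9, so x_p = 16/27 - 4*t^2/9 + 7*t/27.

x = 16/27 - 4*t**2/9 + 7*t/27 + C1*exp(-3*t) + C2*t*exp(-3*t)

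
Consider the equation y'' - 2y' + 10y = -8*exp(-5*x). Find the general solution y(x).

Characteristic equation r² - 2r + 10 = 0 has discriminant (-2)² - 4·(10) = -36 < 0, so r = 1 ± 3i.
Hence y_h = C1*cos(3*x)*exp(x) + C2*exp(x)*sin(3*x).
Try y_p = A*exp(-5*x). Substituting into the equation and dividing by exp(-5*x) gives A = -8/45, so y_p = -8*exp(-5*x)/45.

y = -8*exp(-5*x)/45 + C1*cos(3*x)*exp(x) + C2*exp(x)*sin(3*x)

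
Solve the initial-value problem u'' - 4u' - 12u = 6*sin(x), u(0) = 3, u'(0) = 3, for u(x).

Characteristic equation r² - 4r - 12 = 0 factors as (r + 2)(r - 6) = 0, so r = -2, 6.
Hence u_h = C1*exp(-2*x) + C2*exp(6*x).
Try u_p = A*cos(x) + B*sin(x). Substituting and equating the coefficients of cos(x) and sin(x) gives A = 24/185, B = -78/185, so u_p = -78*sin(x)/185 + 24*cos(x)/185.
General solution: u = -78*sin(x)/185 + 24*cos(x)/185 + C1*exp(-2*x) + C2*exp(6*x).
Apply the initial conditions: u(0) = 24/185 + C1 + C2 = 3 and u'(0) = -78/185 - 2*C1 + 6*C2 = 3. Solving gives C1 = 69/40, C2 = 339/296.

u = -78*sin(x)/185 + 24*cos(x)/185 + 69*exp(-2*x)/40 + 339*exp(6*x)/296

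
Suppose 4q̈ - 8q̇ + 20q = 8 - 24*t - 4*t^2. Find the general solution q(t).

Divide through by 4: q'' - 2q' + 5q = 2 - t^2 - 6*t.
Characteristic equation r² - 2r + 5 = 0 has discriminant (-2)² - 4·(5) = -16 < 0, so r = 1 ± 2i.
Hence q_h = C1*cos(2*t)*exp(t) + C2*exp(t)*sin(2*t).
For the particular solution try q_p = A0 + A1*t + A2*t^2. Substituting and matching coefficients of each power of t gives A0 = -8/125, A1 = -34/25, A2 = -1/5, so q_p = -8/125 - 34*t/25 - t^2/5.

q = -8/125 - 34*t/25 - t**2/5 + C1*cos(2*t)*exp(t) + C2*exp(t)*sin(2*t)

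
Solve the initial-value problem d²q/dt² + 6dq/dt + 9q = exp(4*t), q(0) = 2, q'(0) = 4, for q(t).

Characteristic equation r² + 6r + 9 = 0 has discriminant (6)² - 4·(9) = 0, so r = -3 is a repeated root.
Hence q_h = (C1 + C2*t)*exp(-3*t).
Try q_p = A*exp(4*t). Substituting into the equation and dividing by exp(4*t) gives A = 1/49, so q_p = exp(4*t)/49.
General solution: q = exp(4*t)/49 + C1*exp(-3*t) + C2*t*exp(-3*t).
Apply the initial conditions: q(0) = 1/49 + C1 = 2 and q'(0) = 4/49 + C2 - 3*C1 = 4. Solving gives C1 = 97/49, C2 = 69/7.

q = exp(4*t)/49 + 97*exp(-3*t)/49 + 69*t*exp(-3*t)/7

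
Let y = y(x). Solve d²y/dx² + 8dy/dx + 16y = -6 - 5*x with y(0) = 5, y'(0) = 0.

Characteristic equation r² + 8r + 16 = 0 has discriminant (8)² - 4·(16) = 0, so r = -4 is a repeated root.
Hence y_h = (C1 + C2*x)*exp(-4*x).
For the particular solution try y_p = A0 + A1*x. Substituting and matching coefficients of each power of x gives A0 = -7/32, A1 = -5/16, so y_p = -7/32 - 5*x/16.
General solution: y = -7/32 - 5*x/16 + C1*exp(-4*x) + C2*x*exp(-4*x).
Apply the initial conditions: y(0) = -7/32 + C1 = 5 and y'(0) = -5/16 + C2 - 4*C1 = 0. Solving gives C1 = 167/32, C2 = 339/16.

y = -7/32 - 5*x/16 + 167*exp(-4*x)/32 + 339*x*exp(-4*x)/16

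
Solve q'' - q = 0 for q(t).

q = C1*exp(-t) + C2*exp(t)

Characteristic equation r² - 1 = 0 factors as (r + 1)(r - 1) = 0, so r = -1, 1.
Hence q_h = C1*exp(-t) + C2*exp(t).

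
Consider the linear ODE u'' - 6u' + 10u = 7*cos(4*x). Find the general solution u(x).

u = -14*sin(4*x)/51 - 7*cos(4*x)/102 + C1*cos(x)*exp(3*x) + C2*exp(3*x)*sin(x)

Characteristic equation r² - 6r + 10 = 0 has discriminant (-6)² - 4·(10) = -4 < 0, so r = 3 ± i.
Hence u_h = C1*cos(x)*exp(3*x) + C2*exp(3*x)*sin(x).
Try u_p = A*cos(4*x) + B*sin(4*x). Substituting and equating the coefficients of cos(4x) and sin(4x) gives A = -7/102, B = -14/51, so u_p = -14*sin(4*x)/51 - 7*cos(4*x)/102.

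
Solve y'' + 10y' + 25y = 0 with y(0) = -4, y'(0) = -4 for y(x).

y = -4*exp(-5*x) - 24*x*exp(-5*x)

Characteristic equation r² + 10r + 25 = 0 has discriminant (10)² - 4·(25) = 0, so r = -5 is a repeated root.
Hence y_h = (C1 + C2*x)*exp(-5*x).
Apply the initial conditions: y(0) = C1 = -4 and y'(0) = C2 - 5*C1 = -4. Solving gives C1 = -4, C2 = -24.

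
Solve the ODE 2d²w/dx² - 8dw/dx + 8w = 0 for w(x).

Divide through by 2: w'' - 4w' + 4w = 0.
Characteristic equation r² - 4r + 4 = 0 has discriminant (-4)² - 4·(4) = 0, so r = 2 is a repeated root.
Hence w_h = (C1 + C2*x)*exp(2*x).

w = C1*exp(2*x) + C2*x*exp(2*x)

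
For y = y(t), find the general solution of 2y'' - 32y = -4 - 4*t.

Divide through by 2: y'' - 16y = -2 - 2*t.
Characteristic equation r² - 16 = 0 factors as (r + 4)(r - 4) = 0, so r = -4, 4.
Hence y_h = C1*exp(-4*t) + C2*exp(4*t).
For the particular solution try y_p = A0 + A1*t. Substituting and matching coefficients of each power of t gives A0 = 1/8, A1 = 1/8, so y_p = 1/8 + t/8.

y = 1/8 + t/8 + C1*exp(-4*t) + C2*exp(4*t)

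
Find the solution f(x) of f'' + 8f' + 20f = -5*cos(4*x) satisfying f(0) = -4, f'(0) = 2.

Characteristic equation r² + 8r + 20 = 0 has discriminant (8)² - 4·(20) = -16 < 0, so r = -4 ± 2i.
Hence f_h = C1*cos(2*x)*exp(-4*x) + C2*exp(-4*x)*sin(2*x).
Try f_p = A*cos(4*x) + B*sin(4*x). Substituting and equating the coefficients of cos(4x) and sin(4x) gives A = -1/52, B = -2/13, so f_p = -2*sin(4*x)/13 - cos(4*x)/52.
General solution: f = -2*sin(4*x)/13 - cos(4*x)/52 + C1*cos(2*x)*exp(-4*x) + C2*exp(-4*x)*sin(2*x).
Apply the initial conditions: f(0) = -1/52 + C1 = -4 and f'(0) = -8/13 - 4*C1 + 2*C2 = 2. Solving gives C1 = -207/52, C2 = -173/26.

f = -2*sin(4*x)/13 - cos(4*x)/52 - 207*cos(2*x)*exp(-4*x)/52 - 173*exp(-4*x)*sin(2*x)/26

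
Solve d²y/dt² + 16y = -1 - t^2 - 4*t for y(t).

y = -7/128 - t/4 - t**2/16 + C1*cos(4*t) + C2*sin(4*t)

Characteristic equation r² + 16 = 0 has discriminant (0)² - 4·(16) = -64 < 0, so r = ± 4i.
Hence y_h = C1*cos(4*t) + C2*sin(4*t).
For the particular solution try y_p = A0 + A1*t + A2*t^2. Substituting and matching coefficients of each power of t gives A0 = -7/128, A1 = -1/4, A2 = -1/16, so y_p = -7/128 - t/4 - t^2/16.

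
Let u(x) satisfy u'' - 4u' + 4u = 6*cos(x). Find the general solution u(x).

Characteristic equation r² - 4r + 4 = 0 has discriminant (-4)² - 4·(4) = 0, so r = 2 is a repeated root.
Hence u_h = (C1 + C2*x)*exp(2*x).
Try u_p = A*cos(x) + B*sin(x). Substituting and equating the coefficients of cos(x) and sin(x) gives A = 18/25, B = -24/25, so u_p = -24*sin(x)/25 + 18*cos(x)/25.

u = -24*sin(x)/25 + 18*cos(x)/25 + C1*exp(2*x) + C2*x*exp(2*x)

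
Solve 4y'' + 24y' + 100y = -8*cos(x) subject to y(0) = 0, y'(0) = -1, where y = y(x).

Divide through by 4: y'' + 6y' + 25y = -2*cos(x).
Characteristic equation r² + 6r + 25 = 0 has discriminant (6)² - 4·(25) = -64 < 0, so r = -3 ± 4i.
Hence y_h = C1*cos(4*x)*exp(-3*x) + C2*exp(-3*x)*sin(4*x).
Try y_p = A*cos(x) + B*sin(x). Substituting and equating the coefficients of cos(x) and sin(x) gives A = -4/51, B = -1/51, so y_p = -4*cos(x)/51 - sin(x)/51.
General solution: y = -4*cos(x)/51 - sin(x)/51 + C1*cos(4*x)*exp(-3*x) + C2*exp(-3*x)*sin(4*x).
Apply the initial conditions: y(0) = -4/51 + C1 = 0 and y'(0) = -1/51 - 3*C1 + 4*C2 = -1. Solving gives C1 = 4/51, C2 = -19/102.

y = -4*cos(x)/51 - sin(x)/51 - 19*exp(-3*x)*sin(4*x)/102 + 4*cos(4*x)*exp(-3*x)/51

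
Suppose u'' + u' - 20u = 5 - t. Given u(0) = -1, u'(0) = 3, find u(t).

u = -99/400 - 149*exp(-5*t)/225 - 13*exp(4*t)/144 + t/20

Characteristic equation r² + r - 20 = 0 factors as (r + 5)(r - 4) = 0, so r = -5, 4.
Hence u_h = C1*exp(-5*t) + C2*exp(4*t).
For the particular solution try u_p = A0 + A1*t. Substituting and matching coefficients of each power of t gives A0 = -99/400, A1 = 1/20, so u_p = -99/400 + t/20.
General solution: u = -99/400 + t/20 + C1*exp(-5*t) + C2*exp(4*t).
Apply the initial conditions: u(0) = -99/400 + C1 + C2 = -1 and u'(0) = 1/20 - 5*C1 + 4*C2 = 3. Solving gives C1 = -149/225, C2 = -13/144.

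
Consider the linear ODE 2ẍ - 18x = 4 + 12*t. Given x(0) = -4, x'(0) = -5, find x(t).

x = -2/9 - 47*exp(3*t)/18 - 7*exp(-3*t)/6 - 2*t/3

Divide through by 2: x'' - 9x = 2 + 6*t.
Characteristic equation r² - 9 = 0 factors as (r + 3)(r - 3) = 0, so r = -3, 3.
Hence x_h = C1*exp(-3*t) + C2*exp(3*t).
For the particular solution try x_p = A0 + A1*t. Substituting and matching coefficients of each power of t gives A0 = -2/9, A1 = -2/3, so x_p = -2/9 - 2*t/3.
General solution: x = -2/9 - 2*t/3 + C1*exp(-3*t) + C2*exp(3*t).
Apply the initial conditions: x(0) = -2/9 + C1 + C2 = -4 and x'(0) = -2/3 - 3*C1 + 3*C2 = -5. Solving gives C1 = -7/6, C2 = -47/18.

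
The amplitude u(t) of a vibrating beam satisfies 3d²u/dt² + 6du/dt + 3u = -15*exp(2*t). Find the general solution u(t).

u = -5*exp(2*t)/9 + C1*exp(-t) + C2*t*exp(-t)

Divide through by 3: u'' + 2u' + u = -5*exp(2*t).
Characteristic equation r² + 2r + 1 = 0 has discriminant (2)² - 4·(1) = 0, so r = -1 is a repeated root.
Hence u_h = (C1 + C2*t)*exp(-t).
Try u_p = A*exp(2*t). Substituting into the equation and dividing by exp(2*t) gives A = -5/9, so u_p = -5*exp(2*t)/9.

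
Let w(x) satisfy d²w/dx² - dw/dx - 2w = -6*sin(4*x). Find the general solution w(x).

Characteristic equation r² - r - 2 = 0 factors as (r - 2)(r + 1) = 0, so r = 2, -1.
Hence w_h = C1*exp(2*x) + C2*exp(-x).
Try w_p = A*cos(4*x) + B*sin(4*x). Substituting and equating the coefficients of cos(4x) and sin(4x) gives A = -6/85, B = 27/85, so w_p = -6*cos(4*x)/85 + 27*sin(4*x)/85.

w = -6*cos(4*x)/85 + 27*sin(4*x)/85 + C1*exp(2*x) + C2*exp(-x)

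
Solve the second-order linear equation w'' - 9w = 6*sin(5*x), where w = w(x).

w = -3*sin(5*x)/17 + C1*exp(-3*x) + C2*exp(3*x)

Characteristic equation r² - 9 = 0 factors as (r + 3)(r - 3) = 0, so r = -3, 3.
Hence w_h = C1*exp(-3*x) + C2*exp(3*x).
Try w_p = A*cos(5*x) + B*sin(5*x). Substituting and equating the coefficients of cos(5x) and sin(5x) gives A = 0, B = -3/17, so w_p = -3*sin(5*x)/17.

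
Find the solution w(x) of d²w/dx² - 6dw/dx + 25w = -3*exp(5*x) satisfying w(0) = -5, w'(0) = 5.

Characteristic equation r² - 6r + 25 = 0 has discriminant (-6)² - 4·(25) = -64 < 0, so r = 3 ± 4i.
Hence w_h = C1*cos(4*x)*exp(3*x) + C2*exp(3*x)*sin(4*x).
Try w_p = A*exp(5*x). Substituting into the equation and dividing by exp(5*x) gives A = -3/20, so w_p = -3*exp(5*x)/20.
General solution: w = -3*exp(5*x)/20 + C1*cos(4*x)*exp(3*x) + C2*exp(3*x)*sin(4*x).
Apply the initial conditions: w(0) = -3/20 + C1 = -5 and w'(0) = -3/4 + 3*C1 + 4*C2 = 5. Solving gives C1 = -97/20, C2 = 203/40.

w = -3*exp(5*x)/20 - 97*cos(4*x)*exp(3*x)/20 + 203*exp(3*x)*sin(4*x)/40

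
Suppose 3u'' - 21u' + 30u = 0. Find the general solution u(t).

Divide through by 3: u'' - 7u' + 10u = 0.
Characteristic equation r² - 7r + 10 = 0 factors as (r - 2)(r - 5) = 0, so r = 2, 5.
Hence u_h = C1*exp(2*t) + C2*exp(5*t).

u = C1*exp(2*t) + C2*exp(5*t)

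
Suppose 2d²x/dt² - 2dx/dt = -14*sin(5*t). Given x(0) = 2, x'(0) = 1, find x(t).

x = 12/5 - 9*exp(t)/26 - 7*cos(5*t)/130 + 7*sin(5*t)/26

Divide through by 2: x'' - x' = -7*sin(5*t).
Characteristic equation r² - r = 0 factors as (r - 1)r = 0, so r = 1, 0.
Hence x_h = C1*exp(t) + C2.
Try x_p = A*cos(5*t) + B*sin(5*t). Substituting and equating the coefficients of cos(5t) and sin(5t) gives A = -7/130, B = 7/26, so x_p = -7*cos(5*t)/130 + 7*sin(5*t)/26.
General solution: x = C2 - 7*cos(5*t)/130 + 7*sin(5*t)/26 + C1*exp(t).
Apply the initial conditions: x(0) = -7/130 + C1 + C2 = 2 and x'(0) = 35/26 + C1 = 1. Solving gives C1 = -9/26, C2 = 12/5.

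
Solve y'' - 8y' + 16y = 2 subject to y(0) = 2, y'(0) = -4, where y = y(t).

Characteristic equation r² - 8r + 16 = 0 has discriminant (-8)² - 4·(16) = 0, so r = 4 is a repeated root.
Hence y_h = (C1 + C2*t)*exp(4*t).
For the particular solution try y_p = A0. Substituting and matching coefficients of each power of t gives A0 = 1/8, so y_p = 1/8.
General solution: y = 1/8 + C1*exp(4*t) + C2*t*exp(4*t).
Apply the initial conditions: y(0) = 1/8 + C1 = 2 and y'(0) = C2 + 4*C1 = -4. Solving gives C1 = 15/8, C2 = -23/2.

y = 1/8 + 15*exp(4*t)/8 - 23*t*exp(4*t)/2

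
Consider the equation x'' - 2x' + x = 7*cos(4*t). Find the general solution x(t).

x = -105*cos(4*t)/289 - 56*sin(4*t)/289 + C1*exp(t) + C2*t*exp(t)

Characteristic equation r² - 2r + 1 = 0 has discriminant (-2)² - 4·(1) = 0, so r = 1 is a repeated root.
Hence x_h = (C1 + C2*t)*exp(t).
Try x_p = A*cos(4*t) + B*sin(4*t). Substituting and equating the coefficients of cos(4t) and sin(4t) gives A = -105/289, B = -56/289, so x_p = -105*cos(4*t)/289 - 56*sin(4*t)/289.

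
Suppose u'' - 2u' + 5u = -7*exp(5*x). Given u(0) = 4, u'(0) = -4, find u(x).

Characteristic equation r² - 2r + 5 = 0 has discriminant (-2)² - 4·(5) = -16 < 0, so r = 1 ± 2i.
Hence u_h = C1*cos(2*x)*exp(x) + C2*exp(x)*sin(2*x).
Try u_p = A*exp(5*x). Substituting into the equation and dividing by exp(5*x) gives A = -7/20, so u_p = -7*exp(5*x)/20.
General solution: u = -7*exp(5*x)/20 + C1*cos(2*x)*exp(x) + C2*exp(x)*sin(2*x).
Apply the initial conditions: u(0) = -7/20 + C1 = 4 and u'(0) = -7/4 + C1 + 2*C2 = -4. Solving gives C1 = 87/20, C2 = -33/10.

u = -7*exp(5*x)/20 - 33*exp(x)*sin(2*x)/10 + 87*cos(2*x)*exp(x)/20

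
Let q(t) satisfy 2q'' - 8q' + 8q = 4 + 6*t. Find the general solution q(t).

q = 5/4 + 3*t/4 + C1*exp(2*t) + C2*t*exp(2*t)

Divide through by 2: q'' - 4q' + 4q = 2 + 3*t.
Characteristic equation r² - 4r + 4 = 0 has discriminant (-4)² - 4·(4) = 0, so r = 2 is a repeated root.
Hence q_h = (C1 + C2*t)*exp(2*t).
For the particular solution try q_p = A0 + A1*t. Substituting and matching coefficients of each power of t gives A0 = 5/4, A1 = 3/4, so q_p = 5/4 + 3*t/4.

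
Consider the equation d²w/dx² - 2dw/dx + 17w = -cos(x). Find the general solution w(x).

w = -4*cos(x)/65 + sin(x)/130 + C1*cos(4*x)*exp(x) + C2*exp(x)*sin(4*x)

Characteristic equation r² - 2r + 17 = 0 has discriminant (-2)² - 4·(17) = -64 < 0, so r = 1 ± 4i.
Hence w_h = C1*cos(4*x)*exp(x) + C2*exp(x)*sin(4*x).
Try w_p = A*cos(x) + B*sin(x). Substituting and equating the coefficients of cos(x) and sin(x) gives A = -4/65, B = 1/130, so w_p = -4*cos(x)/65 + sin(x)/130.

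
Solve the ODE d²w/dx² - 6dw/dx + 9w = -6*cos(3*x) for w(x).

w = sin(3*x)/3 + C1*exp(3*x) + C2*x*exp(3*x)

Characteristic equation r² - 6r + 9 = 0 has discriminant (-6)² - 4·(9) = 0, so r = 3 is a repeated root.
Hence w_h = (C1 + C2*x)*exp(3*x).
Try w_p = A*cos(3*x) + B*sin(3*x). Substituting and equating the coefficients of cos(3x) and sin(3x) gives A = 0, B = 1/3, so w_p = sin(3*x)/3.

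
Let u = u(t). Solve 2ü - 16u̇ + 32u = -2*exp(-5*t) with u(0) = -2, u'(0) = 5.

u = -161*exp(4*t)/81 - exp(-5*t)/81 + 116*t*exp(4*t)/9

Divide through by 2: u'' - 8u' + 16u = -exp(-5*t).
Characteristic equation r² - 8r + 16 = 0 has discriminant (-8)² - 4·(16) = 0, so r = 4 is a repeated root.
Hence u_h = (C1 + C2*t)*exp(4*t).
Try u_p = A*exp(-5*t). Substituting into the equation and dividing by exp(-5*t) gives A = -1/81, so u_p = -exp(-5*t)/81.
General solution: u = -exp(-5*t)/81 + C1*exp(4*t) + C2*t*exp(4*t).
Apply the initial conditions: u(0) = -1/81 + C1 = -2 and u'(0) = 5/81 + C2 + 4*C1 = 5. Solving gives C1 = -161/81, C2 = 116/9.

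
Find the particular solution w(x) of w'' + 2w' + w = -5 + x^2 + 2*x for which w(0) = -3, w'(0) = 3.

Characteristic equation r² + 2r + 1 = 0 has discriminant (2)² - 4·(1) = 0, so r = -1 is a repeated root.
Hence w_h = (C1 + C2*x)*exp(-x).
For the particular solution try w_p = A0 + A1*x + A2*x^2. Substituting and matching coefficients of each power of x gives A0 = -3, A1 = -2, A2 = 1, so w_p = -3 + x^2 - 2*x.
General solution: w = -3 + x^2 - 2*x + C1*exp(-x) + C2*x*exp(-x).
Apply the initial conditions: w(0) = -3 + C1 = -3 and w'(0) = -2 + C2 - C1 = 3. Solving gives C1 = 0, C2 = 5.

w = -3 + x**2 - 2*x + 5*x*exp(-x)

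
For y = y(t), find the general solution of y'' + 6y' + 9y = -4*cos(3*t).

Characteristic equation r² + 6r + 9 = 0 has discriminant (6)² - 4·(9) = 0, so r = -3 is a repeated root.
Hence y_h = (C1 + C2*t)*exp(-3*t).
Try y_p = A*cos(3*t) + B*sin(3*t). Substituting and equating the coefficients of cos(3t) and sin(3t) gives A = 0, B = -2/9, so y_p = -2*sin(3*t)/9.

y = -2*sin(3*t)/9 + C1*exp(-3*t) + C2*t*exp(-3*t)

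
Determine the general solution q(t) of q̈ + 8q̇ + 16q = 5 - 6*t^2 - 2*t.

q = 15/64 - 3*t**2/8 + t/4 + C1*exp(-4*t) + C2*t*exp(-4*t)

Characteristic equation r² + 8r + 16 = 0 has discriminant (8)² - 4·(16) = 0, so r = -4 is a repeated root.
Hence q_h = (C1 + C2*t)*exp(-4*t).
For the particular solution try q_p = A0 + A1*t + A2*t^2. Substituting and matching coefficients of each power of t gives A0 = 15/64, A1 = 1/4, A2 = -3/8, so q_p = 15/64 - 3*t^2/8 + t/4.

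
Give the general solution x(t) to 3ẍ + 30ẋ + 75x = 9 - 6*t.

Divide through by 3: x'' + 10x' + 25x = 3 - 2*t.
Characteristic equation r² + 10r + 25 = 0 has discriminant (10)² - 4·(25) = 0, so r = -5 is a repeated root.
Hence x_h = (C1 + C2*t)*exp(-5*t).
For the particular solution try x_p = A0 + A1*t. Substituting and matching coefficients of each power of t gives A0 = 19/125, A1 = -2/25, so x_p = 19/125 - 2*t/25.

x = 19/125 - 2*t/25 + C1*exp(-5*t) + C2*t*exp(-5*t)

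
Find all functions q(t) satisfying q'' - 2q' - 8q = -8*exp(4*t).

q = C1*exp(-2*t) + C2*exp(4*t) - 4*t*exp(4*t)/3

Characteristic equation r² - 2r - 8 = 0 factors as (r + 2)(r - 4) = 0, so r = -2, 4.
Hence q_h = C1*exp(-2*t) + C2*exp(4*t).
Since exp(4*t) solves the homogeneous equation (r = 4 is a root of multiplicity 1), multiply the trial by t. Try q_p = A*t*exp(4*t). Substituting into the equation and dividing by exp(4*t) gives A = -4/3, so q_p = -4*t*exp(4*t)/3.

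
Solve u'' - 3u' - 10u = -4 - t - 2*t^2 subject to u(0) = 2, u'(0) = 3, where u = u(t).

Characteristic equation r² - 3r - 10 = 0 factors as (r + 2)(r - 5) = 0, so r = -2, 5.
Hence u_h = C1*exp(-2*t) + C2*exp(5*t).
For the particular solution try u_p = A0 + A1*t + A2*t^2. Substituting and matching coefficients of each power of t gives A0 = 223/500, A1 = -1/50, A2 = 1/5, so u_p = 223/500 - t/50 + t^2/5.
General solution: u = 223/500 - t/50 + t^2/5 + C1*exp(-2*t) + C2*exp(5*t).
Apply the initial conditions: u(0) = 223/500 + C1 + C2 = 2 and u'(0) = -1/50 - 2*C1 + 5*C2 = 3. Solving gives C1 = 19/28, C2 = 766/875.

u = 223/500 - t/50 + t**2/5 + 19*exp(-2*t)/28 + 766*exp(5*t)/875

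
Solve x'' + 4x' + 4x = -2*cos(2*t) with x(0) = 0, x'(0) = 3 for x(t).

Characteristic equation r² + 4r + 4 = 0 has discriminant (4)² - 4·(4) = 0, so r = -2 is a repeated root.
Hence x_h = (C1 + C2*t)*exp(-2*t).
Try x_p = A*cos(2*t) + B*sin(2*t). Substituting and equating the coefficients of cos(2t) and sin(2t) gives A = 0, B = -1/4, so x_p = -sin(2*t)/4.
General solution: x = -sin(2*t)/4 + C1*exp(-2*t) + C2*t*exp(-2*t).
Apply the initial conditions: x(0) = C1 = 0 and x'(0) = -1/2 + C2 - 2*C1 = 3. Solving gives C1 = 0, C2 = 7/2.

x = -sin(2*t)/4 + 7*t*exp(-2*t)/2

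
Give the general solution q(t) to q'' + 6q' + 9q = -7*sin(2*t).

q = -35*sin(2*t)/169 + 84*cos(2*t)/169 + C1*exp(-3*t) + C2*t*exp(-3*t)

Characteristic equation r² + 6r + 9 = 0 has discriminant (6)² - 4·(9) = 0, so r = -3 is a repeated root.
Hence q_h = (C1 + C2*t)*exp(-3*t).
Try q_p = A*cos(2*t) + B*sin(2*t). Substituting and equating the coefficients of cos(2t) and sin(2t) gives A = 84/169, B = -35/169, so q_p = -35*sin(2*t)/169 + 84*cos(2*t)/169.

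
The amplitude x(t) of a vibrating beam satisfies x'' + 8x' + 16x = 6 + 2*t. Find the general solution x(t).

x = 5/16 + t/8 + C1*exp(-4*t) + C2*t*exp(-4*t)

Characteristic equation r² + 8r + 16 = 0 has discriminant (8)² - 4·(16) = 0, so r = -4 is a repeated root.
Hence x_h = (C1 + C2*t)*exp(-4*t).
For the particular solution try x_p = A0 + A1*t. Substituting and matching coefficients of each power of t gives A0 = 5/16, A1 = 1/8, so x_p = 5/16 + t/8.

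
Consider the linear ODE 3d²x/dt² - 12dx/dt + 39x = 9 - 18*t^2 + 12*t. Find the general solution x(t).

x = 679/2197 - 6*t**2/13 + 4*t/169 + C1*cos(3*t)*exp(2*t) + C2*exp(2*t)*sin(3*t)

Divide through by 3: x'' - 4x' + 13x = 3 - 6*t^2 + 4*t.
Characteristic equation r² - 4r + 13 = 0 has discriminant (-4)² - 4·(13) = -36 < 0, so r = 2 ± 3i.
Hence x_h = C1*cos(3*t)*exp(2*t) + C2*exp(2*t)*sin(3*t).
For the particular solution try x_p = A0 + A1*t + A2*t^2. Substituting and matching coefficients of each power of t gives A0 = 679/2197, A1 = 4/169, A2 = -6/13, so x_p = 679/2197 - 6*t^2/13 + 4*t/169.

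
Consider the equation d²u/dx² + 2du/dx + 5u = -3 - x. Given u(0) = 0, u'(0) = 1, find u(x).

Characteristic equation r² + 2r + 5 = 0 has discriminant (2)² - 4·(5) = -16 < 0, so r = -1 ± 2i.
Hence u_h = C1*cos(2*x)*exp(-x) + C2*exp(-x)*sin(2*x).
For the particular solution try u_p = A0 + A1*x. Substituting and matching coefficients of each power of x gives A0 = -13/25, A1 = -1/5, so u_p = -13/25 - x/5.
General solution: u = -13/25 - x/5 + C1*cos(2*x)*exp(-x) + C2*exp(-x)*sin(2*x).
Apply the initial conditions: u(0) = -13/25 + C1 = 0 and u'(0) = -1/5 - C1 + 2*C2 = 1. Solving gives C1 = 13/25, C2 = 43/50.

u = -13/25 - x/5 + 13*cos(2*x)*exp(-x)/25 + 43*exp(-x)*sin(2*x)/50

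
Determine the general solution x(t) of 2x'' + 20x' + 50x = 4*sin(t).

Divide through by 2: x'' + 10x' + 25x = 2*sin(t).
Characteristic equation r² + 10r + 25 = 0 has discriminant (10)² - 4·(25) = 0, so r = -5 is a repeated root.
Hence x_h = (C1 + C2*t)*exp(-5*t).
Try x_p = A*cos(t) + B*sin(t). Substituting and equating the coefficients of cos(t) and sin(t) gives A = -5/169, B = 12/169, so x_p = -5*cos(t)/169 + 12*sin(t)/169.

x = -5*cos(t)/169 + 12*sin(t)/169 + C1*exp(-5*t) + C2*t*exp(-5*t)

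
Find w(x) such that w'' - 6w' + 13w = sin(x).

w = sin(x)/15 + cos(x)/30 + C1*cos(2*x)*exp(3*x) + C2*exp(3*x)*sin(2*x)

Characteristic equation r² - 6r + 13 = 0 has discriminant (-6)² - 4·(13) = -16 < 0, so r = 3 ± 2i.
Hence w_h = C1*cos(2*x)*exp(3*x) + C2*exp(3*x)*sin(2*x).
Try w_p = A*cos(x) + B*sin(x). Substituting and equating the coefficients of cos(x) and sin(x) gives A = 1/30, B = 1/15, so w_p = sin(x)/15 + cos(x)/30.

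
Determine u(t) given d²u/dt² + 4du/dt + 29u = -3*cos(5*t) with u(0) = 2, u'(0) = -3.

u = -15*sin(5*t)/104 - 3*cos(5*t)/104 + 37*exp(-2*t)*sin(5*t)/104 + 211*cos(5*t)*exp(-2*t)/104

Characteristic equation r² + 4r + 29 = 0 has discriminant (4)² - 4·(29) = -100 < 0, so r = -2 ± 5i.
Hence u_h = C1*cos(5*t)*exp(-2*t) + C2*exp(-2*t)*sin(5*t).
Try u_p = A*cos(5*t) + B*sin(5*t). Substituting and equating the coefficients of cos(5t) and sin(5t) gives A = -3/104, B = -15/104, so u_p = -15*sin(5*t)/104 - 3*cos(5*t)/104.
General solution: u = -15*sin(5*t)/104 - 3*cos(5*t)/104 + C1*cos(5*t)*exp(-2*t) + C2*exp(-2*t)*sin(5*t).
Apply the initial conditions: u(0) = -3/104 + C1 = 2 and u'(0) = -75/104 - 2*C1 + 5*C2 = -3. Solving gives C1 = 211/104, C2 = 37/104.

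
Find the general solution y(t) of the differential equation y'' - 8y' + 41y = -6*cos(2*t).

Characteristic equation r² - 8r + 41 = 0 has discriminant (-8)² - 4·(41) = -100 < 0, so r = 4 ± 5i.
Hence y_h = C1*cos(5*t)*exp(4*t) + C2*exp(4*t)*sin(5*t).
Try y_p = A*cos(2*t) + B*sin(2*t). Substituting and equating the coefficients of cos(2t) and sin(2t) gives A = -222/1625, B = 96/1625, so y_p = -222*cos(2*t)/1625 + 96*sin(2*t)/1625.

y = -222*cos(2*t)/1625 + 96*sin(2*t)/1625 + C1*cos(5*t)*exp(4*t) + C2*exp(4*t)*sin(5*t)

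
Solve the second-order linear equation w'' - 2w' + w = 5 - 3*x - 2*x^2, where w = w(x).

Characteristic equation r² - 2r + 1 = 0 has discriminant (-2)² - 4·(1) = 0, so r = 1 is a repeated root.
Hence w_h = (C1 + C2*x)*exp(x).
For the particular solution try w_p = A0 + A1*x + A2*x^2. Substituting and matching coefficients of each power of x gives A0 = -13, A1 = -11, A2 = -2, so w_p = -13 - 11*x - 2*x^2.

w = -13 - 11*x - 2*x**2 + C1*exp(x) + C2*x*exp(x)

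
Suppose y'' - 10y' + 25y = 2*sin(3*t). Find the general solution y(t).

Characteristic equation r² - 10r + 25 = 0 has discriminant (-10)² - 4·(25) = 0, so r = 5 is a repeated root.
Hence y_h = (C1 + C2*t)*exp(5*t).
Try y_p = A*cos(3*t) + B*sin(3*t). Substituting and equating the coefficients of cos(3t) and sin(3t) gives A = 15/289, B = 8/289, so y_p = 8*sin(3*t)/289 + 15*cos(3*t)/289.

y = 8*sin(3*t)/289 + 15*cos(3*t)/289 + C1*exp(5*t) + C2*t*exp(5*t)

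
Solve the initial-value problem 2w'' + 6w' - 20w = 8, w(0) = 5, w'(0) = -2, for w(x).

Divide through by 2: w'' + 3w' - 10w = 4.
Characteristic equation r² + 3r - 10 = 0 factors as (r + 5)(r - 2) = 0, so r = -5, 2.
Hence w_h = C1*exp(-5*x) + C2*exp(2*x).
For the particular solution try w_p = A0. Substituting and matching coefficients of each power of x gives A0 = -2/5, so w_p = -2/5.
General solution: w = -2/5 + C1*exp(-5*x) + C2*exp(2*x).
Apply the initial conditions: w(0) = -2/5 + C1 + C2 = 5 and w'(0) = -5*C1 + 2*C2 = -2. Solving gives C1 = 64/35, C2 = 25/7.

w = -2/5 + 25*exp(2*x)/7 + 64*exp(-5*x)/35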